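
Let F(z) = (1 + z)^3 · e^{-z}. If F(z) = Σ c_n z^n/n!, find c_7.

104

The EGF product rule gives c_7 = Σ_{k_1+k_2=7} C(7; k_1,k_2) · ∏ g_i(k_i), where (1+z)^3 gives the falling factorial (3)_k; e^{-z} gives (-1)^k.
g_1(k) for k = 0…7: 1, 3, 6, 6, 0, 0, 0, 0.
g_2(k) for k = 0…7: 1, -1, 1, -1, 1, -1, 1, -1.
c_7 = Σ_k C(7,k)·g_1(k)·g_2(7−k) = 1·1·(-1) + 7·3·1 + 21·6·(-1) + 35·6·1 = −1 + 21 − 126 + 210 = 104.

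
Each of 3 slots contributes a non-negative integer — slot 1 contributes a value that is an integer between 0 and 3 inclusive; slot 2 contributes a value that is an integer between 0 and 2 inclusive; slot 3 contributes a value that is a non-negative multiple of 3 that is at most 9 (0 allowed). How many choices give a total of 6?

The generating function for the choices is (1 + x + x² + x³)·(1 + x + x²)·(1 + x³ + x⁶ + x⁹); the count is [x⁶].
(1 + x + x² + x³) has coefficients 1,1,1,1 for degrees 0…3.
(1 + x + x²) has coefficients 1,1,1,0,0,0,0 for degrees 0…6.
Finally multiplying by (1 + x³ + x⁶ + x⁹), the product of all factors after the first has coefficients 1,1,1,1,1,1,1 for degrees 0…6.
[x⁶] = 1·1 + 1·1 + 1·1 + 1·1 = 4.

4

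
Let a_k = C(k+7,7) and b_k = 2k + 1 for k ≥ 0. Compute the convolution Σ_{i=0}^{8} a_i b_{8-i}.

The convolution is the x^8 coefficient of A(x)B(x).
Σ = 1·17 + 8·15 + 36·13 + 120·11 + 330·9 + 792·7 + 1716·5 + 3432·3 + 6435·1 = 35750.

35750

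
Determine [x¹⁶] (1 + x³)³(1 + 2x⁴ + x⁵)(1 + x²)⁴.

(1 + x³)³ has coefficients 1,0,0,3,0,0,3,0,0,1 for degrees 0…9.
(1 + 2x⁴ + x⁵) has coefficients 1,0,0,0,2,1,0,0,0,0,0,0,0,0,0,0,0 for degrees 0…16.
Finally multiplying by (1 + x²)⁴, the product of all factors after the first has coefficients 1,0,4,0,8,1,12,4,13,6,8,4,2,1,0,0,0 for degrees 0…16.
[x¹⁶] = 1·0 + 3·1 + 3·8 + 1·4 = 31.

31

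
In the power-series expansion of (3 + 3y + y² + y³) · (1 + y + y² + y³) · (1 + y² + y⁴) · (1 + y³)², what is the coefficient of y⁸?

48

(3 + 3y + y² + y³) has coefficients 3,3,1,1 for degrees 0…3.
(1 + y + y² + y³) has coefficients 1,1,1,1,0,0,0,0,0 for degrees 0…8.
Multiplying by (1 + y² + y⁴) gives running coefficients 1,1,2,2,2,2,1,1,0 for degrees 0…8.
Finally multiplying by (1 + y³)², the product of all factors after the first has coefficients 1,1,2,4,4,6,6,6,6 for degrees 0…8.
[y⁸] = 3·6 + 3·6 + 1·6 + 1·6 = 48.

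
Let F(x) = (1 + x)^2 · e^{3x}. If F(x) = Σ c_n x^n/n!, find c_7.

The EGF product rule gives c_7 = Σ_{k_1+k_2=7} C(7; k_1,k_2) · ∏ g_i(k_i), where (1+x)^2 gives the falling factorial (2)_k; e^{3x} gives (3)^k.
g_1(k) for k = 0…7: 1, 2, 2, 0, 0, 0, 0, 0.
g_2(k) for k = 0…7: 1, 3, 9, 27, 81, 243, 729, 2187.
c_7 = Σ_k C(7,k)·g_1(k)·g_2(7−k) = 1·1·2187 + 7·2·729 + 21·2·243 = 2187 + 10206 + 10206 = 22599.

22599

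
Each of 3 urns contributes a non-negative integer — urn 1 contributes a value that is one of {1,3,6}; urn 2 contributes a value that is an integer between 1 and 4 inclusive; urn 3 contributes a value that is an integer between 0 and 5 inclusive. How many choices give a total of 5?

6

The generating function for the choices is (x + x^3 + x^6)·(x + x^2 + x^3 + x^4)·(1 + x + x^2 + x^3 + x^4 + x^5); the count is [x^5].
(x + x^3 + x^6) has coefficients 0,1,0,1,0,0 for degrees 0…5.
(x + x^2 + x^3 + x^4) has coefficients 0,1,1,1,1,0 for degrees 0…5.
Finally multiplying by (1 + x + x^2 + x^3 + x^4 + x^5), the product of all factors after the first has coefficients 0,1,2,3,4,4 for degrees 0…5.
[x^5] = 1·4 + 1·2 = 6.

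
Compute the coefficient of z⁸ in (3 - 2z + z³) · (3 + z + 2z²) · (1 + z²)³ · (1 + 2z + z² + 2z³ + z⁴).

51

(3 - 2z + z³) has coefficients 3,-2,0,1 for degrees 0…3.
(3 + z + 2z²) has coefficients 3,1,2,0,0,0,0,0,0 for degrees 0…8.
Multiplying by (1 + z²)³ gives running coefficients 3,1,11,3,15,3,9,1,2 for degrees 0…8.
Finally multiplying by (1 + 2z + z² + 2z³ + z⁴), the product of all factors after the first has coefficients 3,7,16,32,37,59,47,55,34 for degrees 0…8.
[z⁸] = 3·34 − 2·55 + 1·59 = 51.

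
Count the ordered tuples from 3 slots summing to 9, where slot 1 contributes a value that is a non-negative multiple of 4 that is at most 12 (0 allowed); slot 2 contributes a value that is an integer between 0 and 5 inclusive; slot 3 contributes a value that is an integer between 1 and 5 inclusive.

8

The generating function for the choices is (1 + q⁴ + q⁸ + q¹²)·(1 + q + q² + q³ + q⁴ + q⁵)·(q + q² + q³ + q⁴ + q⁵); the count is [q⁹].
(1 + q⁴ + q⁸ + q¹²) has coefficients 1,0,0,0,1,0,0,0,1,0 for degrees 0…9.
(1 + q + q² + q³ + q⁴ + q⁵) has coefficients 1,1,1,1,1,1,0,0,0,0 for degrees 0…9.
Finally multiplying by (q + q² + q³ + q⁴ + q⁵), the product of all factors after the first has coefficients 0,1,2,3,4,5,5,4,3,2 for degrees 0…9.
[q⁹] = 1·2 + 1·5 + 1·1 = 8.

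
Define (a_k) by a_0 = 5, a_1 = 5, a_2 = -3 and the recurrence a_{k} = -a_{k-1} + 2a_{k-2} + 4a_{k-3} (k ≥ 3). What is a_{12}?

The ordinary generating function has denominator 1 + x - 2x^2 - 4x^3.
Iterating the recurrence: a_0,…,a_{12} = 5, 5, -3, 33, -19, 73, 21, 49, 285, -103, 869, 65, 1261.

1261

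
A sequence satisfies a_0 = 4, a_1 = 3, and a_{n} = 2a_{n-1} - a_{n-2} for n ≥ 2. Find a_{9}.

-5

The ordinary generating function has denominator 1 - 2q + q^2.
Iterating the recurrence: a_0,…,a_{9} = 4, 3, 2, 1, 0, -1, -2, -3, -4, -5.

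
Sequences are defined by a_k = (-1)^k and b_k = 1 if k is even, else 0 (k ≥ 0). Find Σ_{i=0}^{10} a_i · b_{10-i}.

The convolution is the t^10 coefficient of A(t)B(t).
Σ = 1·1 − 1·0 + 1·1 − 1·0 + 1·1 − 1·0 + 1·1 − 1·0 + 1·1 − 1·0 + 1·1 = 6.

6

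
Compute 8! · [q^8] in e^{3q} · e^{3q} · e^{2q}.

The EGF product rule gives c_8 = Σ_{k_1+k_2+k_3=8} C(8; k_1,k_2,k_3) · ∏ g_i(k_i), where e^{3q} gives (3)^k; e^{3q} gives (3)^k; e^{2q} gives (2)^k.
g_1(k) for k = 0…8: 1, 3, 9, 27, 81, 243, 729, 2187, 6561.
g_2(k) for k = 0…8: 1, 3, 9, 27, 81, 243, 729, 2187, 6561.
g_3(k) for k = 0…8: 1, 2, 4, 8, 16, 32, 64, 128, 256.
First combine the last two factors: h(k) = Σ_j C(k,j)·g_2(j)·g_3(k−j) for k = 0…8: 1, 5, 25, 125, 625, 3125, 15625, 78125, 390625.
c_8 = Σ_k C(8,k)·g_1(k)·h(8−k) = 1·1·390625 + 8·3·78125 + 28·9·15625 + 56·27·3125 + 70·81·625 + 56·243·125 + 28·729·25 + 8·2187·5 + 1·6561·1 = 390625 + 1875000 + 3937500 + 4725000 + 3543750 + 1701000 + 510300 + 87480 + 6561 = 16777216.

16777216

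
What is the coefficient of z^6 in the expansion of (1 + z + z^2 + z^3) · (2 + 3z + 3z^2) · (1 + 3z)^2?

(1 + z + z^2 + z^3) has coefficients 1,1,1,1 for degrees 0…3.
(2 + 3z + 3z^2) has coefficients 2,3,3,0,0,0,0 for degrees 0…6.
Finally multiplying by (1 + 3z)^2, the product of all factors after the first has coefficients 2,15,39,45,27,0,0 for degrees 0…6.
[z^6] = 1·0 + 1·0 + 1·27 + 1·45 = 72.

72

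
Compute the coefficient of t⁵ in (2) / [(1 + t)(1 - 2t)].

Partial fractions give a closed form: a_n = (2/3)·(-1)^n + (4/3)·2^n.
At n = 5: a_5 = 42.

42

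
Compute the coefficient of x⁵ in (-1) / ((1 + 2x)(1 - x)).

21

The denominator gives the recurrence a_n = −a_(n−1) + 2a_(n−2) for n ≥ 2; the numerator fixes a_0 = -1, a_1 = 1.
Iterating: -1, 1, -3, 5, -11, 21, so a_5 = 21.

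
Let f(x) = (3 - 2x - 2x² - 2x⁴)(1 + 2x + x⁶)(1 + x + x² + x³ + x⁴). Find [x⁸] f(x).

-7

(3 - 2x - 2x² - 2x⁴) has coefficients 3,-2,-2,0,-2 for degrees 0…4.
(1 + 2x + x⁶) has coefficients 1,2,0,0,0,0,1,0,0 for degrees 0…8.
Finally multiplying by (1 + x + x² + x³ + x⁴), the product of all factors after the first has coefficients 1,3,3,3,3,2,1,1,1 for degrees 0…8.
[x⁸] = 3·1 − 2·1 − 2·1 − 2·3 = -7.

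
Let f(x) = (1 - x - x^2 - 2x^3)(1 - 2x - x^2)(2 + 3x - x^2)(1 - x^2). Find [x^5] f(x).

(1 - x - x^2 - 2x^3) has coefficients 1,-1,-1,-2 for degrees 0…3.
(1 - 2x - x^2) has coefficients 1,-2,-1,0,0,0 for degrees 0…5.
Multiplying by (2 + 3x - x^2) gives running coefficients 2,-1,-9,-1,1,0 for degrees 0…5.
Finally multiplying by (1 - x^2), the product of all factors after the first has coefficients 2,-1,-11,0,10,1 for degrees 0…5.
[x^5] = 1·1 − 1·10 − 1·0 − 2·(-11) = 13.

13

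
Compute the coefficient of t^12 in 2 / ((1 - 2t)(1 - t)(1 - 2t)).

The denominator gives the recurrence a_n = 5a_(n−1) − 8a_(n−2) + 4a_(n−3) for n ≥ 3; the numerator fixes a_0 = 2, a_1 = 10, a_2 = 34.
Iterating: 2, 10, 34, 98, 258, 642, 1538, 3586, 8194, 18434, 40962, 90114, 196610, so a_12 = 196610.

196610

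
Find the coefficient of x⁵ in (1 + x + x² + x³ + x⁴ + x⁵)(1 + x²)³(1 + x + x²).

18

(1 + x + x² + x³ + x⁴ + x⁵) has coefficients 1,1,1,1,1,1 for degrees 0…5.
(1 + x²)³ has coefficients 1,0,3,0,3,0 for degrees 0…5.
Finally multiplying by (1 + x + x²), the product of all factors after the first has coefficients 1,1,4,3,6,3 for degrees 0…5.
[x⁵] = 1·3 + 1·6 + 1·3 + 1·4 + 1·1 + 1·1 = 18.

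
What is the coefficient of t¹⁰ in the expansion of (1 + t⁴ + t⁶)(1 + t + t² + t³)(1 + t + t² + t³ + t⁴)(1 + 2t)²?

(1 + t⁴ + t⁶) has coefficients 1,0,0,0,1,0,1 for degrees 0…6.
(1 + t + t² + t³) has coefficients 1,1,1,1,0,0,0,0,0,0,0 for degrees 0…10.
Multiplying by (1 + t + t² + t³ + t⁴) gives running coefficients 1,2,3,4,4,3,2,1,0,0,0 for degrees 0…10.
Finally multiplying by (1 + 2t)², the product of all factors after the first has coefficients 1,6,15,24,32,35,30,21,12,4,0 for degrees 0…10.
[t¹⁰] = 1·0 + 1·30 + 1·32 = 62.

62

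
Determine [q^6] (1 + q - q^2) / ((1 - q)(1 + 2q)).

The denominator gives the recurrence a_n = −a_(n−1) + 2a_(n−2) for n ≥ 3; the numerator fixes a_0 = 1, a_1 = 0, a_2 = 1.
Iterating: 1, 0, 1, -1, 3, -5, 11, so a_6 = 11.

11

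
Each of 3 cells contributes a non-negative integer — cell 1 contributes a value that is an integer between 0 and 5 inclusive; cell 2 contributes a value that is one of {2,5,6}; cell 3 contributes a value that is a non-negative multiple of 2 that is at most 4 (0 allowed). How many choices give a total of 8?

6

The generating function for the choices is (1 + t + t^2 + t^3 + t^4 + t^5)·(t^2 + t^5 + t^6)·(1 + t^2 + t^4); the count is [t^8].
(1 + t + t^2 + t^3 + t^4 + t^5) has coefficients 1,1,1,1,1,1 for degrees 0…5.
(t^2 + t^5 + t^6) has coefficients 0,0,1,0,0,1,1,0,0 for degrees 0…8.
Finally multiplying by (1 + t^2 + t^4), the product of all factors after the first has coefficients 0,0,1,0,1,1,2,1,1 for degrees 0…8.
[t^8] = 1·1 + 1·1 + 1·2 + 1·1 + 1·1 + 1·0 = 6.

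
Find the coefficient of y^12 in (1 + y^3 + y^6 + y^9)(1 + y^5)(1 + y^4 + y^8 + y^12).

2

(1 + y^3 + y^6 + y^9) has coefficients 1,0,0,1,0,0,1,0,0,1 for degrees 0…9.
(1 + y^5) has coefficients 1,0,0,0,0,1,0,0,0,0,0,0,0 for degrees 0…12.
Finally multiplying by (1 + y^4 + y^8 + y^12), the product of all factors after the first has coefficients 1,0,0,0,1,1,0,0,1,1,0,0,1 for degrees 0…12.
[y^12] = 1·1 + 1·1 + 1·0 + 1·0 = 2.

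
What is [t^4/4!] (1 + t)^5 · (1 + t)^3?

The EGF product rule gives c_4 = Σ_{k_1+k_2=4} C(4; k_1,k_2) · ∏ g_i(k_i), where (1+t)^5 gives the falling factorial (5)_k; (1+t)^3 gives the falling factorial (3)_k.
g_1(k) for k = 0…4: 1, 5, 20, 60, 120.
g_2(k) for k = 0…4: 1, 3, 6, 6, 0.
c_4 = Σ_k C(4,k)·g_1(k)·g_2(4−k) = 4·5·6 + 6·20·6 + 4·60·3 + 1·120·1 = 120 + 720 + 720 + 120 = 1680.

1680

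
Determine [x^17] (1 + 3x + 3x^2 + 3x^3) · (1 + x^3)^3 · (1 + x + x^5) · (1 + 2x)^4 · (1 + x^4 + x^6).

4345

(1 + 3x + 3x^2 + 3x^3) has coefficients 1,3,3,3 for degrees 0…3.
(1 + x^3)^3 has coefficients 1,0,0,3,0,0,3,0,0,1,0,0,0,0,0,0,0,0 for degrees 0…17.
Multiplying by (1 + x + x^5) gives running coefficients 1,1,0,3,3,1,3,3,3,1,1,3,0,0,1,0,0,0 for degrees 0…17.
Multiplying by (1 + 2x)^4 gives running coefficients 1,9,32,59,75,113,179,195,179,209,225,179,128,120,113,56,24,32 for degrees 0…17.
Finally multiplying by (1 + x^4 + x^6), the product of all factors after the first has coefficients 1,9,32,59,76,122,212,263,286,381,479,487,486,524,517,444,377,331 for degrees 0…17.
[x^17] = 1·331 + 3·377 + 3·444 + 3·517 = 4345.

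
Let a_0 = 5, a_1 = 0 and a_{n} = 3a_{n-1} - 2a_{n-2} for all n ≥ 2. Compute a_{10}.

-5110

The ordinary generating function has denominator 1 - 3t + 2t^2.
Iterating the recurrence: a_0,…,a_{10} = 5, 0, -10, -30, -70, -150, -310, -630, -1270, -2550, -5110.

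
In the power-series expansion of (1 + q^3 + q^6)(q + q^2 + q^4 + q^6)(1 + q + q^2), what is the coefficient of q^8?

4

(1 + q^3 + q^6) has coefficients 1,0,0,1,0,0,1 for degrees 0…6.
(q + q^2 + q^4 + q^6) has coefficients 0,1,1,0,1,0,1,0,0 for degrees 0…8.
Finally multiplying by (1 + q + q^2), the product of all factors after the first has coefficients 0,1,2,2,2,1,2,1,1 for degrees 0…8.
[q^8] = 1·1 + 1·1 + 1·2 = 4.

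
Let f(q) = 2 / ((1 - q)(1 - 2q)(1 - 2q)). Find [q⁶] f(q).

The denominator gives the recurrence a_n = 5a_(n−1) − 8a_(n−2) + 4a_(n−3) for n ≥ 3; the numerator fixes a_0 = 2, a_1 = 10, a_2 = 34.
Iterating: 2, 10, 34, 98, 258, 642, 1538, so a_6 = 1538.

1538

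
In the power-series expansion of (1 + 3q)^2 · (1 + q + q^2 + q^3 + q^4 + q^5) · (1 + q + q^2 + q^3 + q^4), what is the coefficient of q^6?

(1 + 3q)^2 has coefficients 1,6,9 for degrees 0…2.
(1 + q + q^2 + q^3 + q^4 + q^5) has coefficients 1,1,1,1,1,1,0 for degrees 0…6.
Finally multiplying by (1 + q + q^2 + q^3 + q^4), the product of all factors after the first has coefficients 1,2,3,4,5,5,4 for degrees 0…6.
[q^6] = 1·4 + 6·5 + 9·5 = 79.

79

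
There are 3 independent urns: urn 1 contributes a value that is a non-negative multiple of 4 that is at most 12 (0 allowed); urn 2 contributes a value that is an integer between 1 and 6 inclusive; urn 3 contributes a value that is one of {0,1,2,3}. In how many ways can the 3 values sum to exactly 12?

6

The generating function for the choices is (1 + q^4 + q^8 + q^12)·(q + q^2 + q^3 + q^4 + q^5 + q^6)·(1 + q + q^2 + q^3); the count is [q^12].
(1 + q^4 + q^8 + q^12) has coefficients 1,0,0,0,1,0,0,0,1,0,0,0,1 for degrees 0…12.
(q + q^2 + q^3 + q^4 + q^5 + q^6) has coefficients 0,1,1,1,1,1,1,0,0,0,0,0,0 for degrees 0…12.
Finally multiplying by (1 + q + q^2 + q^3), the product of all factors after the first has coefficients 0,1,2,3,4,4,4,3,2,1,0,0,0 for degrees 0…12.
[q^12] = 1·0 + 1·2 + 1·4 + 1·0 = 6.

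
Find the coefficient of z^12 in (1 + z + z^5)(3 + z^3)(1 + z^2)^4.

(1 + z + z^5) has coefficients 1,1,0,0,0,1 for degrees 0…5.
(3 + z^3) has coefficients 3,0,0,1,0,0,0,0,0,0,0,0,0 for degrees 0…12.
Finally multiplying by (1 + z^2)^4, the product of all factors after the first has coefficients 3,0,12,1,18,4,12,6,3,4,0,1,0 for degrees 0…12.
[z^12] = 1·0 + 1·1 + 1·6 = 7.

7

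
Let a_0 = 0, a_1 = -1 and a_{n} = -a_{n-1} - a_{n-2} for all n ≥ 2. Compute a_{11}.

The ordinary generating function has denominator 1 + y + y^2.
Iterating the recurrence: a_0,…,a_{11} = 0, -1, 1, 0, -1, 1, 0, -1, 1, 0, -1, 1.

1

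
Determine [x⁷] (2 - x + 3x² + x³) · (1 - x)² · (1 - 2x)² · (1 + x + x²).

(2 - x + 3x² + x³) has coefficients 2,-1,3,1 for degrees 0…3.
(1 - x)² has coefficients 1,-2,1,0,0,0,0,0 for degrees 0…7.
Multiplying by (1 - 2x)² gives running coefficients 1,-6,13,-12,4,0,0,0 for degrees 0…7.
Finally multiplying by (1 + x + x²), the product of all factors after the first has coefficients 1,-5,8,-5,5,-8,4,0 for degrees 0…7.
[x⁷] = 2·0 − 1·4 + 3·(-8) + 1·5 = -23.

-23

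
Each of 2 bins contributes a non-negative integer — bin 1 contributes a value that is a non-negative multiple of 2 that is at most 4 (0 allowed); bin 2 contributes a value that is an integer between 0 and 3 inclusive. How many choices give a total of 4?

2

The generating function for the choices is (1 + x² + x⁴)·(1 + x + x² + x³); the count is [x⁴].
(1 + x² + x⁴) has coefficients 1,0,1,0,1 for degrees 0…4.
(1 + x + x² + x³) has coefficients 1,1,1,1,0 for degrees 0…4.
[x⁴] = 1·0 + 1·1 + 1·1 = 2.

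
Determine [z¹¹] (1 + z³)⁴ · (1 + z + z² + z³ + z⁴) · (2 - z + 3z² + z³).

34

(1 + z³)⁴ has coefficients 1,0,0,4,0,0,6,0,0,4,0,0 for degrees 0…11.
(1 + z + z² + z³ + z⁴) has coefficients 1,1,1,1,1,0,0,0,0,0,0,0 for degrees 0…11.
Finally multiplying by (2 - z + 3z² + z³), the product of all factors after the first has coefficients 2,1,4,5,5,3,4,1,0,0,0,0 for degrees 0…11.
[z¹¹] = 1·0 + 4·0 + 6·3 + 4·4 = 34.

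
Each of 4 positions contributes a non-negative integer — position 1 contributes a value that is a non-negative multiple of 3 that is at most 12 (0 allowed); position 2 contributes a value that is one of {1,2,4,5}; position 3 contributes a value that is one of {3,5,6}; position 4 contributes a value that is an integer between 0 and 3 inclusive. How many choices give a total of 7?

The generating function for the choices is (1 + q^3 + q^6 + q^9 + q^12)·(q + q^2 + q^4 + q^5)·(q^3 + q^5 + q^6)·(1 + q + q^2 + q^3); the count is [q^7].
(1 + q^3 + q^6 + q^9 + q^12) has coefficients 1,0,0,1,0,0,1,0 for degrees 0…7.
(q + q^2 + q^4 + q^5) has coefficients 0,1,1,0,1,1,0,0 for degrees 0…7.
Multiplying by (q^3 + q^5 + q^6) gives running coefficients 0,0,0,0,1,1,1,3 for degrees 0…7.
Finally multiplying by (1 + q + q^2 + q^3), the product of all factors after the first has coefficients 0,0,0,0,1,2,3,6 for degrees 0…7.
[q^7] = 1·6 + 1·1 + 1·0 = 7.

7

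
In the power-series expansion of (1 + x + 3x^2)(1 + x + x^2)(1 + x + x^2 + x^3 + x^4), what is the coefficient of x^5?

(1 + x + 3x^2) has coefficients 1,1,3 for degrees 0…2.
(1 + x + x^2) has coefficients 1,1,1,0,0,0 for degrees 0…5.
Finally multiplying by (1 + x + x^2 + x^3 + x^4), the product of all factors after the first has coefficients 1,2,3,3,3,2 for degrees 0…5.
[x^5] = 1·2 + 1·3 + 3·3 = 14.

14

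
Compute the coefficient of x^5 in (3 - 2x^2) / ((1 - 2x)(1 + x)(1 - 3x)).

1412

Partial fractions give a closed form: a_n = (-10/3)·2^n + (1/12)·(-1)^n + (25/4)·3^n.
At n = 5: a_5 = 1412.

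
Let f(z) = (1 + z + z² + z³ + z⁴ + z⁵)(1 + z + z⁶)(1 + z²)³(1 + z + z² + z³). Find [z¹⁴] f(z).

(1 + z + z² + z³ + z⁴ + z⁵) has coefficients 1,1,1,1,1,1 for degrees 0…5.
(1 + z + z⁶) has coefficients 1,1,0,0,0,0,1,0,0,0,0,0,0,0,0 for degrees 0…14.
Multiplying by (1 + z²)³ gives running coefficients 1,1,3,3,3,3,2,1,3,0,3,0,1,0,0 for degrees 0…14.
Finally multiplying by (1 + z + z² + z³), the product of all factors after the first has coefficients 1,2,5,8,10,12,11,9,9,6,7,6,4,4,1 for degrees 0…14.
[z¹⁴] = 1·1 + 1·4 + 1·4 + 1·6 + 1·7 + 1·6 = 28.

28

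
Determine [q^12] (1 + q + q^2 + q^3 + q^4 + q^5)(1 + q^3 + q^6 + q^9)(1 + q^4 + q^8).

5

(1 + q + q^2 + q^3 + q^4 + q^5) has coefficients 1,1,1,1,1,1 for degrees 0…5.
(1 + q^3 + q^6 + q^9) has coefficients 1,0,0,1,0,0,1,0,0,1,0,0,0 for degrees 0…12.
Finally multiplying by (1 + q^4 + q^8), the product of all factors after the first has coefficients 1,0,0,1,1,0,1,1,1,1,1,1,0 for degrees 0…12.
[q^12] = 1·0 + 1·1 + 1·1 + 1·1 + 1·1 + 1·1 = 5.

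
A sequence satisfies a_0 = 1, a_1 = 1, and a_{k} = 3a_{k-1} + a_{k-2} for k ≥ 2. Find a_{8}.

The ordinary generating function has denominator 1 - 3x - x^2.
Iterating the recurrence: a_0,…,a_{8} = 1, 1, 4, 13, 43, 142, 469, 1549, 5116.

5116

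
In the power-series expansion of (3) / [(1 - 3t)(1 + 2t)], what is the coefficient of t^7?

Partial fractions give a closed form: a_n = (9/5)·3^n + (6/5)·(-2)^n.
At n = 7: a_7 = 3783.

3783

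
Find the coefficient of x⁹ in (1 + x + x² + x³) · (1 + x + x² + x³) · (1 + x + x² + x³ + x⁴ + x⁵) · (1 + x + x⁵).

29

(1 + x + x² + x³) has coefficients 1,1,1,1 for degrees 0…3.
(1 + x + x² + x³) has coefficients 1,1,1,1,0,0,0,0,0,0 for degrees 0…9.
Multiplying by (1 + x + x² + x³ + x⁴ + x⁵) gives running coefficients 1,2,3,4,4,4,3,2,1,0 for degrees 0…9.
Finally multiplying by (1 + x + x⁵), the product of all factors after the first has coefficients 1,3,5,7,8,9,9,8,7,5 for degrees 0…9.
[x⁹] = 1·5 + 1·7 + 1·8 + 1·9 = 29.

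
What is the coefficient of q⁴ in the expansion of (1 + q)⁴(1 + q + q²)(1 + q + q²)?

36

(1 + q)⁴ has coefficients 1,4,6,4,1 for degrees 0…4.
(1 + q + q²) has coefficients 1,1,1,0,0 for degrees 0…4.
Finally multiplying by (1 + q + q²), the product of all factors after the first has coefficients 1,2,3,2,1 for degrees 0…4.
[q⁴] = 1·1 + 4·2 + 6·3 + 4·2 + 1·1 = 36.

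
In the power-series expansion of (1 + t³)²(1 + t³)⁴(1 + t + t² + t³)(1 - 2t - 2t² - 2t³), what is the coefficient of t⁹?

(1 + t³)² has coefficients 1,0,0,2,0,0,1 for degrees 0…6.
(1 + t³)⁴ has coefficients 1,0,0,4,0,0,6,0,0,4 for degrees 0…9.
Multiplying by (1 + t + t² + t³) gives running coefficients 1,1,1,5,4,4,10,6,6,10 for degrees 0…9.
Finally multiplying by (1 - 2t - 2t² - 2t³), the product of all factors after the first has coefficients 1,-1,-3,-1,-10,-16,-16,-30,-34,-34 for degrees 0…9.
[t⁹] = 1·(-34) + 2·(-16) + 1·(-1) = -67.

-67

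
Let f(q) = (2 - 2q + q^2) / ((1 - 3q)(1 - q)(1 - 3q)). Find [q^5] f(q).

3058

The denominator gives the recurrence a_n = 7a_(n−1) − 15a_(n−2) + 9a_(n−3) for n ≥ 3; the numerator fixes a_0 = 2, a_1 = 12, a_2 = 55.
Iterating: 2, 12, 55, 223, 844, 3058, so a_5 = 3058.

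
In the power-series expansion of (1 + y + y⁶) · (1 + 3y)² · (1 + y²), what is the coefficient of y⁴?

(1 + y + y⁶) has coefficients 1,1,0,0,0 for degrees 0…4.
(1 + 3y)² has coefficients 1,6,9,0,0 for degrees 0…4.
Finally multiplying by (1 + y²), the product of all factors after the first has coefficients 1,6,10,6,9 for degrees 0…4.
[y⁴] = 1·9 + 1·6 = 15.

15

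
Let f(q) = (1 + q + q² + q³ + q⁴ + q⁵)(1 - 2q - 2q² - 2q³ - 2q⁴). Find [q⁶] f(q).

-8

(1 + q + q² + q³ + q⁴ + q⁵) has coefficients 1,1,1,1,1,1 for degrees 0…5.
(1 - 2q - 2q² - 2q³ - 2q⁴) has coefficients 1,-2,-2,-2,-2,0,0 for degrees 0…6.
[q⁶] = 1·0 + 1·0 + 1·(-2) + 1·(-2) + 1·(-2) + 1·(-2) = -8.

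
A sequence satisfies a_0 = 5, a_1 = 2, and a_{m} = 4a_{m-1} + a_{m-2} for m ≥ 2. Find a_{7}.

17406

The ordinary generating function has denominator 1 - 4z - z^2.
Iterating the recurrence: a_0,…,a_{7} = 5, 2, 13, 54, 229, 970, 4109, 17406.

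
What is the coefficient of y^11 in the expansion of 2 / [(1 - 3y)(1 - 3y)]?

4251528

The denominator gives the recurrence a_n = 6a_(n−1) − 9a_(n−2) for n ≥ 2; the numerator fixes a_0 = 2, a_1 = 12.
Iterating: 2, 12, 54, 216, 810, 2916, 10206, 34992, 118098, 393660, 1299078, 4251528, so a_11 = 4251528.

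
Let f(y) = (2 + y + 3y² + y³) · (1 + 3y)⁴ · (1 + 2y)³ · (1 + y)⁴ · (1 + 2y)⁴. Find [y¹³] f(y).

8302476

(2 + y + 3y² + y³) has coefficients 2,1,3,1 for degrees 0…3.
(1 + 3y)⁴ has coefficients 1,12,54,108,81,0,0,0,0,0,0,0,0,0 for degrees 0…13.
Multiplying by (1 + 2y)³ gives running coefficients 1,18,138,584,1473,2214,1836,648,0,0,0,0,0,0 for degrees 0…13.
Multiplying by (1 + y)⁴ gives running coefficients 1,22,216,1248,4710,12180,22004,27752,23937,13446,4428,648,0,0 for degrees 0…13.
Finally multiplying by (1 + 2y)⁴, the product of all factors after the first has coefficients 1,30,416,3536,20598,87076,275876,666792,1239169,1769998,1926612,1568792,924720,372384 for degrees 0…13.
[y¹³] = 2·372384 + 1·924720 + 3·1568792 + 1·1926612 = 8302476.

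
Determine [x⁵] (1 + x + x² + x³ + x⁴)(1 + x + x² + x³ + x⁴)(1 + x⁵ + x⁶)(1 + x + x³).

(1 + x + x² + x³ + x⁴) has coefficients 1,1,1,1,1 for degrees 0…4.
(1 + x + x² + x³ + x⁴) has coefficients 1,1,1,1,1,0 for degrees 0…5.
Multiplying by (1 + x⁵ + x⁶) gives running coefficients 1,1,1,1,1,1 for degrees 0…5.
Finally multiplying by (1 + x + x³), the product of all factors after the first has coefficients 1,2,2,3,3,3 for degrees 0…5.
[x⁵] = 1·3 + 1·3 + 1·3 + 1·2 + 1·2 = 13.

13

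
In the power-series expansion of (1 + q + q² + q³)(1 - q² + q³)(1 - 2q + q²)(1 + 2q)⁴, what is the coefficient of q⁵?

-15

(1 + q + q² + q³) has coefficients 1,1,1,1 for degrees 0…3.
(1 - q² + q³) has coefficients 1,0,-1,1,0,0 for degrees 0…5.
Multiplying by (1 - 2q + q²) gives running coefficients 1,-2,0,3,-3,1 for degrees 0…5.
Finally multiplying by (1 + 2q)⁴, the product of all factors after the first has coefficients 1,6,8,-13,-27,17 for degrees 0…5.
[q⁵] = 1·17 + 1·(-27) + 1·(-13) + 1·8 = -15.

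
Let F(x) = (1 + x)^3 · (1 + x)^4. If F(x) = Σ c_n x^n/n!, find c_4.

840

The EGF product rule gives c_4 = Σ_{k_1+k_2=4} C(4; k_1,k_2) · ∏ g_i(k_i), where (1+x)^3 gives the falling factorial (3)_k; (1+x)^4 gives the falling factorial (4)_k.
g_1(k) for k = 0…4: 1, 3, 6, 6, 0.
g_2(k) for k = 0…4: 1, 4, 12, 24, 24.
c_4 = Σ_k C(4,k)·g_1(k)·g_2(4−k) = 1·1·24 + 4·3·24 + 6·6·12 + 4·6·4 = 24 + 288 + 432 + 96 = 840.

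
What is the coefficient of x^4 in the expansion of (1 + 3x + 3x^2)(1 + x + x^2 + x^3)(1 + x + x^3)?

(1 + 3x + 3x^2) has coefficients 1,3,3 for degrees 0…2.
(1 + x + x^2 + x^3) has coefficients 1,1,1,1,0 for degrees 0…4.
Finally multiplying by (1 + x + x^3), the product of all factors after the first has coefficients 1,2,2,3,2 for degrees 0…4.
[x^4] = 1·2 + 3·3 + 3·2 = 17.

17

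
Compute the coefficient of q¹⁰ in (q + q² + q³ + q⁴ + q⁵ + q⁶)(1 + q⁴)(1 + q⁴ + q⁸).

4

(q + q² + q³ + q⁴ + q⁵ + q⁶) has coefficients 0,1,1,1,1,1,1 for degrees 0…6.
(1 + q⁴) has coefficients 1,0,0,0,1,0,0,0,0,0,0 for degrees 0…10.
Finally multiplying by (1 + q⁴ + q⁸), the product of all factors after the first has coefficients 1,0,0,0,2,0,0,0,2,0,0 for degrees 0…10.
[q¹⁰] = 1·0 + 1·2 + 1·0 + 1·0 + 1·0 + 1·2 = 4.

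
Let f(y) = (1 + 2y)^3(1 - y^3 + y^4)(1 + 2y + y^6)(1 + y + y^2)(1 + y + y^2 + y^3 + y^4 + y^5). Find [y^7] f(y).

169

(1 + 2y)^3 has coefficients 1,6,12,8 for degrees 0…3.
(1 - y^3 + y^4) has coefficients 1,0,0,-1,1,0,0,0 for degrees 0…7.
Multiplying by (1 + 2y + y^6) gives running coefficients 1,2,0,-1,-1,2,1,0 for degrees 0…7.
Multiplying by (1 + y + y^2) gives running coefficients 1,3,3,1,-2,0,2,3 for degrees 0…7.
Finally multiplying by (1 + y + y^2 + y^3 + y^4 + y^5), the product of all factors after the first has coefficients 1,4,7,8,6,6,7,7 for degrees 0…7.
[y^7] = 1·7 + 6·7 + 12·6 + 8·6 = 169.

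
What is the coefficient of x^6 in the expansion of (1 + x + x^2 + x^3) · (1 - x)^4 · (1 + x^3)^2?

(1 + x + x^2 + x^3) has coefficients 1,1,1,1 for degrees 0…3.
(1 - x)^4 has coefficients 1,-4,6,-4,1,0,0 for degrees 0…6.
Finally multiplying by (1 + x^3)^2, the product of all factors after the first has coefficients 1,-4,6,-2,-7,12,-7 for degrees 0…6.
[x^6] = 1·(-7) + 1·12 + 1·(-7) + 1·(-2) = -4.

-4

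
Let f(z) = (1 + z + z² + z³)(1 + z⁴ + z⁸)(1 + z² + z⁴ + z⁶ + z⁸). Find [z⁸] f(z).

(1 + z + z² + z³) has coefficients 1,1,1,1 for degrees 0…3.
(1 + z⁴ + z⁸) has coefficients 1,0,0,0,1,0,0,0,1 for degrees 0…8.
Finally multiplying by (1 + z² + z⁴ + z⁶ + z⁸), the product of all factors after the first has coefficients 1,0,1,0,2,0,2,0,3 for degrees 0…8.
[z⁸] = 1·3 + 1·0 + 1·2 + 1·0 = 5.

5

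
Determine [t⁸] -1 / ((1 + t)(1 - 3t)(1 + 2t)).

-3157

Partial fractions give a closed form: a_n = (1/4)·(-1)^n + (-9/20)·3^n + (-4/5)·(-2)^n.
At n = 8: a_8 = -3157.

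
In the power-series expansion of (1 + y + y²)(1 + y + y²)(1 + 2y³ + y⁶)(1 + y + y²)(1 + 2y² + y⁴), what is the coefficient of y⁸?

56

(1 + y + y²) has coefficients 1,1,1 for degrees 0…2.
(1 + y + y²) has coefficients 1,1,1,0,0,0,0,0,0 for degrees 0…8.
Multiplying by (1 + 2y³ + y⁶) gives running coefficients 1,1,1,2,2,2,1,1,1 for degrees 0…8.
Multiplying by (1 + y + y²) gives running coefficients 1,2,3,4,5,6,5,4,3 for degrees 0…8.
Finally multiplying by (1 + 2y² + y⁴), the product of all factors after the first has coefficients 1,2,5,8,12,16,18,20,18 for degrees 0…8.
[y⁸] = 1·18 + 1·20 + 1·18 = 56.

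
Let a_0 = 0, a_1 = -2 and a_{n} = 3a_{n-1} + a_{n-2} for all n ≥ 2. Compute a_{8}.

The ordinary generating function has denominator 1 - 3t - t^2.
Iterating the recurrence: a_0,…,a_{8} = 0, -2, -6, -20, -66, -218, -720, -2378, -7854.

-7854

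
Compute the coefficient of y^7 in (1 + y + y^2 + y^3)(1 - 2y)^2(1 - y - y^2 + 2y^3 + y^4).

(1 + y + y^2 + y^3) has coefficients 1,1,1,1 for degrees 0…3.
(1 - 2y)^2 has coefficients 1,-4,4,0,0,0,0,0 for degrees 0…7.
Finally multiplying by (1 - y - y^2 + 2y^3 + y^4), the product of all factors after the first has coefficients 1,-5,7,2,-11,4,4,0 for degrees 0…7.
[y^7] = 1·0 + 1·4 + 1·4 + 1·(-11) = -3.

-3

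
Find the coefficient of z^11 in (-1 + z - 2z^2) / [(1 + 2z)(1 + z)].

8188

The denominator gives the recurrence a_n = −3a_(n−1) − 2a_(n−2) for n ≥ 3; the numerator fixes a_0 = -1, a_1 = 4, a_2 = -12.
Iterating: -1, 4, -12, 28, -60, 124, -252, 508, -1020, 2044, -4092, 8188, so a_11 = 8188.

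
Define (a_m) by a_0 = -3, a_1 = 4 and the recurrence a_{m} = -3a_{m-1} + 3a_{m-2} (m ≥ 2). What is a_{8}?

The ordinary generating function has denominator 1 + 3x - 3x^2.
Iterating the recurrence: a_0,…,a_{8} = -3, 4, -21, 75, -288, 1089, -4131, 15660, -59373.

-59373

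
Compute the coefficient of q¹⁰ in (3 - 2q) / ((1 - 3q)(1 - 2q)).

The denominator gives the recurrence a_n = 5a_(n−1) − 6a_(n−2) for n ≥ 2; the numerator fixes a_0 = 3, a_1 = 13.
Iterating: 3, 13, 47, 157, 503, 1573, 4847, 14797, 44903, 135733, 409247, so a_10 = 409247.

409247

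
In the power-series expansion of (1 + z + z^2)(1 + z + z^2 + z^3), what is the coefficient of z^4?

(1 + z + z^2) has coefficients 1,1,1 for degrees 0…2.
(1 + z + z^2 + z^3) has coefficients 1,1,1,1,0 for degrees 0…4.
[z^4] = 1·0 + 1·1 + 1·1 = 2.

2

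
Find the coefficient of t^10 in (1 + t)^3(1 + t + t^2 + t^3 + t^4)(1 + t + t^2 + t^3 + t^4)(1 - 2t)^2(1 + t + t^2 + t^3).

(1 + t)^3 has coefficients 1,3,3,1 for degrees 0…3.
(1 + t + t^2 + t^3 + t^4) has coefficients 1,1,1,1,1,0,0,0,0,0,0 for degrees 0…10.
Multiplying by (1 + t + t^2 + t^3 + t^4) gives running coefficients 1,2,3,4,5,4,3,2,1,0,0 for degrees 0…10.
Multiplying by (1 - 2t)^2 gives running coefficients 1,-2,-1,0,1,0,7,6,5,4,4 for degrees 0…10.
Finally multiplying by (1 + t + t^2 + t^3), the product of all factors after the first has coefficients 1,-1,-2,-2,-2,0,8,14,18,22,19 for degrees 0…10.
[t^10] = 1·19 + 3·22 + 3·18 + 1·14 = 153.

153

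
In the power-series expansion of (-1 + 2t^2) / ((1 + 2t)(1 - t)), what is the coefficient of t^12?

The denominator gives the recurrence a_n = −a_(n−1) + 2a_(n−2) for n ≥ 3; the numerator fixes a_0 = -1, a_1 = 1, a_2 = -1.
Iterating: -1, 1, -1, 3, -5, 11, -21, 43, -85, 171, -341, 683, -1365, so a_12 = -1365.

-1365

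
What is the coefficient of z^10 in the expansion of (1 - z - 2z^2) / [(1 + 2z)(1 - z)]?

The denominator gives the recurrence a_n = −a_(n−1) + 2a_(n−2) for n ≥ 3; the numerator fixes a_0 = 1, a_1 = -2, a_2 = 2.
Iterating: 1, -2, 2, -6, 10, -22, 42, -86, 170, -342, 682, so a_10 = 682.

682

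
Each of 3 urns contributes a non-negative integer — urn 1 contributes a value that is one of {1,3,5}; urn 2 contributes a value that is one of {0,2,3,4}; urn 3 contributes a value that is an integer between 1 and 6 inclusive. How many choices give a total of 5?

4

The generating function for the choices is (q + q^3 + q^5)·(1 + q^2 + q^3 + q^4)·(q + q^2 + q^3 + q^4 + q^5 + q^6); the count is [q^5].
(q + q^3 + q^5) has coefficients 0,1,0,1,0,1 for degrees 0…5.
(1 + q^2 + q^3 + q^4) has coefficients 1,0,1,1,1,0 for degrees 0…5.
Finally multiplying by (q + q^2 + q^3 + q^4 + q^5 + q^6), the product of all factors after the first has coefficients 0,1,1,2,3,4 for degrees 0…5.
[q^5] = 1·3 + 1·1 + 1·0 = 4.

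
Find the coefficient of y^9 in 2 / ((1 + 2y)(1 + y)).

-2046

Partial fractions give a closed form: a_n = (4)·(-2)^n + (-2)·(-1)^n.
At n = 9: a_9 = -2046.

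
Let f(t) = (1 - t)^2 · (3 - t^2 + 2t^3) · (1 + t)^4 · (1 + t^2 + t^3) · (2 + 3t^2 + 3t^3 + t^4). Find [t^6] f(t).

-26

(1 - t)^2 has coefficients 1,-2,1 for degrees 0…2.
(3 - t^2 + 2t^3) has coefficients 3,0,-1,2,0,0,0 for degrees 0…6.
Multiplying by (1 + t)^4 gives running coefficients 3,12,17,10,5,8,7 for degrees 0…6.
Multiplying by (1 + t^2 + t^3) gives running coefficients 3,12,20,25,34,35,22 for degrees 0…6.
Finally multiplying by (2 + 3t^2 + 3t^3 + t^4), the product of all factors after the first has coefficients 6,24,49,95,167,217,241 for degrees 0…6.
[t^6] = 1·241 − 2·217 + 1·167 = -26.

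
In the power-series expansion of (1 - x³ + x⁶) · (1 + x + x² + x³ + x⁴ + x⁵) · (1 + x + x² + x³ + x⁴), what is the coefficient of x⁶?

1

(1 - x³ + x⁶) has coefficients 1,0,0,-1,0,0,1 for degrees 0…6.
(1 + x + x² + x³ + x⁴ + x⁵) has coefficients 1,1,1,1,1,1,0 for degrees 0…6.
Finally multiplying by (1 + x + x² + x³ + x⁴), the product of all factors after the first has coefficients 1,2,3,4,5,5,4 for degrees 0…6.
[x⁶] = 1·4 − 1·4 + 1·1 = 1.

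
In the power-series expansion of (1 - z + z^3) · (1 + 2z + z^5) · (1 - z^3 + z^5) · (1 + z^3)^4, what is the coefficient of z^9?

3

(1 - z + z^3) has coefficients 1,-1,0,1 for degrees 0…3.
(1 + 2z + z^5) has coefficients 1,2,0,0,0,1,0,0,0,0 for degrees 0…9.
Multiplying by (1 - z^3 + z^5) gives running coefficients 1,2,0,-1,-2,2,2,0,-1,0 for degrees 0…9.
Finally multiplying by (1 + z^3)^4, the product of all factors after the first has coefficients 1,2,0,3,6,2,4,4,7,6 for degrees 0…9.
[z^9] = 1·6 − 1·7 + 1·4 = 3.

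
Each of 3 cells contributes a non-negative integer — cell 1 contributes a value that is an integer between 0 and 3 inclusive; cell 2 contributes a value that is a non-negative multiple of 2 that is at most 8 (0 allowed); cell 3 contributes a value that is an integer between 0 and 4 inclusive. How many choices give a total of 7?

10

The generating function for the choices is (1 + x + x^2 + x^3)·(1 + x^2 + x^4 + x^6 + x^8)·(1 + x + x^2 + x^3 + x^4); the count is [x^7].
(1 + x + x^2 + x^3) has coefficients 1,1,1,1 for degrees 0…3.
(1 + x^2 + x^4 + x^6 + x^8) has coefficients 1,0,1,0,1,0,1,0 for degrees 0…7.
Finally multiplying by (1 + x + x^2 + x^3 + x^4), the product of all factors after the first has coefficients 1,1,2,2,3,2,3,2 for degrees 0…7.
[x^7] = 1·2 + 1·3 + 1·2 + 1·3 = 10.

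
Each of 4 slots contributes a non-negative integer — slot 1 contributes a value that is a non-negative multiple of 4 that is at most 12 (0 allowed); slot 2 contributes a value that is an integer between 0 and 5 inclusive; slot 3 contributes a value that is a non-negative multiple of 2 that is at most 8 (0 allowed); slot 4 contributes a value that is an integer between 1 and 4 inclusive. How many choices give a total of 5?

9

The generating function for the choices is (1 + y^4 + y^8 + y^12)·(1 + y + y^2 + y^3 + y^4 + y^5)·(1 + y^2 + y^4 + y^6 + y^8)·(y + y^2 + y^3 + y^4); the count is [y^5].
(1 + y^4 + y^8 + y^12) has coefficients 1,0,0,0,1,0 for degrees 0…5.
(1 + y + y^2 + y^3 + y^4 + y^5) has coefficients 1,1,1,1,1,1 for degrees 0…5.
Multiplying by (1 + y^2 + y^4 + y^6 + y^8) gives running coefficients 1,1,2,2,3,3 for degrees 0…5.
Finally multiplying by (y + y^2 + y^3 + y^4), the product of all factors after the first has coefficients 0,1,2,4,6,8 for degrees 0…5.
[y^5] = 1·8 + 1·1 = 9.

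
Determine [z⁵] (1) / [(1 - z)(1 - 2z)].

Partial fractions give a closed form: a_n = (-1)·1^n + (2)·2^n.
At n = 5: a_5 = 63.

63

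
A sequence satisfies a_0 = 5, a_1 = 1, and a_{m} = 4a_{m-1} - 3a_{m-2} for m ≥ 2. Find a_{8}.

The ordinary generating function has denominator 1 - 4x + 3x^2.
Iterating the recurrence: a_0,…,a_{8} = 5, 1, -11, -47, -155, -479, -1451, -4367, -13115.

-13115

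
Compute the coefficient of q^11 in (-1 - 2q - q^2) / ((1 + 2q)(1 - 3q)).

-188752

The denominator gives the recurrence a_n = a_(n−1) + 6a_(n−2) for n ≥ 3; the numerator fixes a_0 = -1, a_1 = -3, a_2 = -10.
Iterating: -1, -3, -10, -28, -88, -256, -784, -2320, -7024, -20944, -63088, -188752, so a_11 = -188752.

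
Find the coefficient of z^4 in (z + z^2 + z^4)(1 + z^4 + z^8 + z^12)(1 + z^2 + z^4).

2

(z + z^2 + z^4) has coefficients 0,1,1,0,1 for degrees 0…4.
(1 + z^4 + z^8 + z^12) has coefficients 1,0,0,0,1 for degrees 0…4.
Finally multiplying by (1 + z^2 + z^4), the product of all factors after the first has coefficients 1,0,1,0,2 for degrees 0…4.
[z^4] = 1·0 + 1·1 + 1·1 = 2.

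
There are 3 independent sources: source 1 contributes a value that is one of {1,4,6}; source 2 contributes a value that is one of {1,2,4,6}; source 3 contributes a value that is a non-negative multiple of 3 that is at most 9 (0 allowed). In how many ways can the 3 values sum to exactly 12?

3

The generating function for the choices is (q + q⁴ + q⁶)·(q + q² + q⁴ + q⁶)·(1 + q³ + q⁶ + q⁹); the count is [q¹²].
(q + q⁴ + q⁶) has coefficients 0,1,0,0,1,0,1 for degrees 0…6.
(q + q² + q⁴ + q⁶) has coefficients 0,1,1,0,1,0,1,0,0,0,0,0,0 for degrees 0…12.
Finally multiplying by (1 + q³ + q⁶ + q⁹), the product of all factors after the first has coefficients 0,1,1,0,2,1,1,2,1,1,2,1,1 for degrees 0…12.
[q¹²] = 1·1 + 1·1 + 1·1 = 3.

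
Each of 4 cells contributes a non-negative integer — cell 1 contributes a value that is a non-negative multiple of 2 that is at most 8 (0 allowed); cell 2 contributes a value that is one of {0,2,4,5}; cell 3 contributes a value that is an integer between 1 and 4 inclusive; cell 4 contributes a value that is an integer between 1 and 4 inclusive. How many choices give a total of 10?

29

The generating function for the choices is (1 + x^2 + x^4 + x^6 + x^8)·(1 + x^2 + x^4 + x^5)·(x + x^2 + x^3 + x^4)·(x + x^2 + x^3 + x^4); the count is [x^10].
(1 + x^2 + x^4 + x^6 + x^8) has coefficients 1,0,1,0,1,0,1,0,1 for degrees 0…8.
(1 + x^2 + x^4 + x^5) has coefficients 1,0,1,0,1,1,0,0,0,0,0 for degrees 0…10.
Multiplying by (x + x^2 + x^3 + x^4) gives running coefficients 0,1,1,2,2,2,3,2,2,1,0 for degrees 0…10.
Finally multiplying by (x + x^2 + x^3 + x^4), the product of all factors after the first has coefficients 0,0,1,2,4,6,7,9,9,9,8 for degrees 0…10.
[x^10] = 1·8 + 1·9 + 1·7 + 1·4 + 1·1 = 29.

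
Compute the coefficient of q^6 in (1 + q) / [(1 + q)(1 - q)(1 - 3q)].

The denominator gives the recurrence a_n = 3a_(n−1) + a_(n−2) − 3a_(n−3) for n ≥ 3; the numerator fixes a_0 = 1, a_1 = 4, a_2 = 13.
Iterating: 1, 4, 13, 40, 121, 364, 1093, so a_6 = 1093.

1093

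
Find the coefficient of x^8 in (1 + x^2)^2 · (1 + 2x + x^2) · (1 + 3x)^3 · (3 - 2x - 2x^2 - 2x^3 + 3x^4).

-375

(1 + x^2)^2 has coefficients 1,0,2,0,1 for degrees 0…4.
(1 + 2x + x^2) has coefficients 1,2,1,0,0,0,0,0,0 for degrees 0…8.
Multiplying by (1 + 3x)^3 gives running coefficients 1,11,46,90,81,27,0,0,0 for degrees 0…8.
Finally multiplying by (3 - 2x - 2x^2 - 2x^3 + 3x^4), the product of all factors after the first has coefficients 3,31,114,154,-48,-320,-258,54,189 for degrees 0…8.
[x^8] = 1·189 + 2·(-258) + 1·(-48) = -375.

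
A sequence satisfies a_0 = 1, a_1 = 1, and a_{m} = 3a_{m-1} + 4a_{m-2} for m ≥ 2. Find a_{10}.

The ordinary generating function has denominator 1 - 3z - 4z^2.
Iterating the recurrence: a_0,…,a_{10} = 1, 1, 7, 25, 103, 409, 1639, 6553, 26215, 104857, 419431.

419431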